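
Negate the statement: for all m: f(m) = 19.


¬(for all x: φ) = there exists x: ¬φ, and ¬(there exists x: φ) = for all x: ¬φ.
Apply to the universal statement.

there exists m: NOT(f(m) = 19)


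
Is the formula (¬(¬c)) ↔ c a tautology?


Build the truth table over {c}:
c | φ
-----
F | T
T | T
Every row evaluates to true.

Yes, it is a tautology.


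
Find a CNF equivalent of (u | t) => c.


Step 1: Rewrite as ¬(u ∨ t) ∨ c = (¬u ∧ ¬t) ∨ c.
Step 2: Distribute ∨ over ∧.

((~u) | c) & ((~t) | c)


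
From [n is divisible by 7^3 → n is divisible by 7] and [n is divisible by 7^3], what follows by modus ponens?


Modus ponens: from (P → Q) and P, infer Q.
P = 'n is divisible by 7^3' is asserted, and P → Q holds, so Q follows.

n is divisible by 7.


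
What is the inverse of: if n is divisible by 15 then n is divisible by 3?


The inverse of (P → Q) is (¬P → ¬Q). It is equivalent to the converse, not to the original.
Here P = 'n is divisible by 15' and Q = 'n is divisible by 3'.

If not (n is divisible by 15), then not (n is divisible by 3).


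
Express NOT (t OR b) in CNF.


Step 1: Apply De Morgan: ¬(t ∨ b) = ¬t ∧ ¬b.

(NOT t) AND (NOT b)


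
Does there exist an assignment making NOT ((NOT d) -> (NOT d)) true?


Check all 2 assignments over {d}:
d | φ
-----
F | F
T | F
No assignment makes the formula true.

Unsatisfiable.


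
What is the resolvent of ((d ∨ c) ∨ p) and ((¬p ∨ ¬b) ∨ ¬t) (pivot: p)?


The clauses contain complementary literals p and ¬p.
Resolution eliminates this pair and disjoins the remaining literals (merging duplicates).

(((c ∨ d) ∨ ¬b) ∨ ¬t)


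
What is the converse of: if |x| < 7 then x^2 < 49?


The converse of (P → Q) is (Q → P). It is not in general equivalent to the original.
Here P = '|x| < 7' and Q = 'x^2 < 49'.

If x^2 < 49, then |x| < 7.


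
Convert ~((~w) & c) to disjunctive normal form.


Step 1: Apply De Morgan: ¬((¬w) ∧ c) = ¬(¬w) ∨ ¬c.
Step 2: Eliminate any double negations (¬¬X = X).

w | (~c)


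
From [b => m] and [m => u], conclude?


Hypothetical syllogism: from (P → Q) and (Q → R), infer (P → R).
Chain the two implications through the shared middle term 'm'.

b => u


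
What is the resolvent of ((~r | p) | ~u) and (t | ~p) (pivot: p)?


The clauses contain complementary literals p and ~p.
Resolution eliminates this pair and disjoins the remaining literals (merging duplicates).

((~u | ~r) | t)


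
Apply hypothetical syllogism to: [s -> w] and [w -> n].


Hypothetical syllogism: from (P → Q) and (Q → R), infer (P → R).
Chain the two implications through the shared middle term 'w'.

s -> n


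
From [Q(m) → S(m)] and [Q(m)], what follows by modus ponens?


Modus ponens: from (P → Q) and P, infer Q.
P = 'Q(m)' is asserted, and P → Q holds, so Q follows.

S(m).


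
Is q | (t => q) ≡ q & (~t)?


Compare truth tables:
q | t | φ | ψ
-------------
False | False | True | False
True | False | True | True
False | True | False | False
True | True | True | False
They differ at row 1 (q=False, t=False): φ=True but ψ=False.

No, they are not logically equivalent.


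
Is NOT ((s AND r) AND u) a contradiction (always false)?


Truth table over {r, s, u}:
r | s | u | φ
-------------
F | F | F | T
T | F | F | T
F | T | F | T
T | T | F | T
F | F | T | T
T | F | T | T
F | T | T | T
T | T | T | F
Satisfying assignment at row 1: r=F, s=F, u=F gives T.

No, it is not a contradiction.


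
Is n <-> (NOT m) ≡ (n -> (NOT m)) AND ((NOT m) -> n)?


Compare truth tables:
m | n | φ | ψ
-------------
F | F | F | F
T | F | T | T
F | T | T | T
T | T | F | F
The columns φ and ψ agree on every row.

Yes, they are logically equivalent.


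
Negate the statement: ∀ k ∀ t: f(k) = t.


Negation flips each quantifier (∀↔∃) and negates the inner predicate.
¬(∀ k ∀ t: φ) = ∃ k ∃ t: ¬φ.

∃ k ∃ t: ¬(f(k) = t)


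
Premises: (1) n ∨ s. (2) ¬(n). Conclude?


Disjunctive syllogism: from (P ∨ Q) and ¬P, infer Q.
One disjunct, 'n', is ruled out; the other must hold.

s


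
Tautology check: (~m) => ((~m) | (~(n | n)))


Build the truth table over {m, n}:
m | n | φ
---------
False | False | True
True | False | True
False | True | True
True | True | True
Every row evaluates to true.

Yes, it is a tautology.


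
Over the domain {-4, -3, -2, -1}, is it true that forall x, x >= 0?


Evaluate the predicate on each element: -4:False, -3:False, -2:False, -1:False.
Counterexample x = -4 fails the predicate.

False


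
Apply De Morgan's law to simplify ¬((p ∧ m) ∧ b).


De Morgan: the negation of a conjunction is the disjunction of the negations.
Distribute ¬ across ∧, flipping it to ∨, and negate each literal.

((¬p) ∨ (¬m)) ∨ (¬b)


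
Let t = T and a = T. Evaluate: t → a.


Implication is false only when antecedent is true and consequent is false.
Substitute: t=T, a=T.
T → T evaluates to T.

T


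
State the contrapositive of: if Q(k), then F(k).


The contrapositive of (P → Q) is (¬Q → ¬P); it is logically equivalent to the original.
Here P = 'Q(k)' and Q = 'F(k)'.

If not (F(k)), then not (Q(k)).


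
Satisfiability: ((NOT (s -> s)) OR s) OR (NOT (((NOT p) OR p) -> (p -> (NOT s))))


Search for a satisfying assignment over {p, s}.
Try p=F, s=T: the formula evaluates to T.
A satisfying assignment exists.

Satisfiable.


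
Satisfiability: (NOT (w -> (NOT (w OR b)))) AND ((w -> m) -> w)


Search for a satisfying assignment over {b, m, w}.
Try b=F, m=F, w=T: the formula evaluates to T.
A satisfying assignment exists.

Satisfiable.


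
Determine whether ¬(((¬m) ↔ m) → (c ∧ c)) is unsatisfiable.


Truth table over {c, m}:
c | m | φ
---------
F | F | F
T | F | F
F | T | F
T | T | F
Every row is false.

Yes, it is a contradiction.


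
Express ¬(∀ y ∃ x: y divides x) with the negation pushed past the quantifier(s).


Negation flips each quantifier (∀↔∃) and negates the inner predicate.
¬(∀ y ∃ x: φ) = ∃ y ∀ x: ¬φ.

∃ y ∀ x: ¬(y divides x)


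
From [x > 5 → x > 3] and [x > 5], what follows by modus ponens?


Modus ponens: from (P → Q) and P, infer Q.
P = 'x > 5' is asserted, and P → Q holds, so Q follows.

x > 3.


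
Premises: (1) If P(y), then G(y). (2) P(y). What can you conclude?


Modus ponens: from (P → Q) and P, infer Q.
P = 'P(y)' is asserted, and P → Q holds, so Q follows.

G(y).


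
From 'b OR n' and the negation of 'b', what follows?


Disjunctive syllogism: from (P ∨ Q) and ¬P, infer Q.
One disjunct, 'b', is ruled out; the other must hold.

n


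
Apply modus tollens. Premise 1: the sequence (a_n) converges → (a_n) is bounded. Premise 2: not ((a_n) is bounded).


Modus tollens: from (P → Q) and ¬Q, infer ¬P.
Q = '(a_n) is bounded' is denied; since P → Q, P must also fail.

Not (the sequence (a_n) converges).


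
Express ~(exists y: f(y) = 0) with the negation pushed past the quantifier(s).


¬(forall x: φ) = exists x: ¬φ, and ¬(exists x: φ) = forall x: ¬φ.
Apply to the existential statement.

forall y: ~(f(y) = 0)


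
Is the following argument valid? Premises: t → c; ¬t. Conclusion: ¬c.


This is denying the antecedent (fallacy). There exist truth assignments where the premises are all true but the conclusion is false.

Invalid.


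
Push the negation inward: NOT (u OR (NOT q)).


De Morgan: the negation of a disjunction is the conjunction of the negations.
Distribute NOT across OR, flipping it to AND, and negate each literal.

(NOT u) AND q


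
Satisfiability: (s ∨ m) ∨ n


Search for a satisfying assignment over {m, n, s}.
Try m=T, n=F, s=F: the formula evaluates to T.
A satisfying assignment exists.

Satisfiable.


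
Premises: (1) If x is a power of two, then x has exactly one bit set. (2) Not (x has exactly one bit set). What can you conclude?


Modus tollens: from (P → Q) and ¬Q, infer ¬P.
Q = 'x has exactly one bit set' is denied; since P → Q, P must also fail.

Not (x is a power of two).


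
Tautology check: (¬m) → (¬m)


Build the truth table over {m}:
m | φ
-----
F | T
T | T
Every row evaluates to true.

Yes, it is a tautology.


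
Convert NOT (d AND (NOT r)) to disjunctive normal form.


Step 1: Apply De Morgan: ¬(d ∧ (¬r)) = ¬d ∨ ¬(¬r).
Step 2: Eliminate any double negations (¬¬X = X).

(NOT d) OR r


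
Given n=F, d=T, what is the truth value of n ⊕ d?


Exclusive or is true when exactly one operand is true.
Substitute: n=F, d=T.
F ⊕ T evaluates to T.

T


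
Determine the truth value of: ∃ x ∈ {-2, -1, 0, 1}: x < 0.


Evaluate the predicate on each element: -2:T, -1:T, 0:F, 1:F.
Witness x = -2 satisfies the predicate.

T


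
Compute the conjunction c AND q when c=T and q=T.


Conjunction is true only when both operands are true.
Substitute: c=T, q=T.
T AND T evaluates to T.

T


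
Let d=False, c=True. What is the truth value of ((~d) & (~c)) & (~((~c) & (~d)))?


Substitute d=False, c=True:
~d = True
~c = False
(~d) & (~c) = True & False = False
~c = False
~d = True
(~c) & (~d) = False & True = False
~((~c) & (~d)) = True
((~d) & (~c)) & (~((~c) & (~d))) = False & True = False

False


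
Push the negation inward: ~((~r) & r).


De Morgan: the negation of a conjunction is the disjunction of the negations.
Distribute ~ across &, flipping it to |, and negate each literal.

r | (~r)


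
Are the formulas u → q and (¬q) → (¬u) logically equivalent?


Compare truth tables:
q | u | φ | ψ
-------------
F | F | T | T
T | F | T | T
F | T | F | F
T | T | T | T
The columns φ and ψ agree on every row.

Yes, they are logically equivalent.


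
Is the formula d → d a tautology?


Build the truth table over {d}:
d | φ
-----
F | T
T | T
Every row evaluates to true.

Yes, it is a tautology.


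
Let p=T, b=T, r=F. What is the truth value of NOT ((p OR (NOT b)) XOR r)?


Substitute p=T, b=T, r=F:
NOT b = F
p OR (NOT b) = T OR F = T
(p OR (NOT b)) XOR r = T XOR F = T
NOT ((p OR (NOT b)) XOR r) = F

F


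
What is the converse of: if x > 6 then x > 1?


The converse of (P → Q) is (Q → P). It is not in general equivalent to the original.
Here P = 'x > 6' and Q = 'x > 1'.

If x > 1, then x > 6.


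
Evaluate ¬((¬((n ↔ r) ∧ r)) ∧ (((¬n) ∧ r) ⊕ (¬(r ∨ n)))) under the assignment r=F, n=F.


Substitute r=F, n=F:
n ↔ r = F ↔ F = T
(n ↔ r) ∧ r = T ∧ F = F
¬((n ↔ r) ∧ r) = T
¬n = T
(¬n) ∧ r = T ∧ F = F
r ∨ n = F ∨ F = F
¬(r ∨ n) = T
((¬n) ∧ r) ⊕ (¬(r ∨ n)) = F ⊕ T = T
(¬((n ↔ r) ∧ r)) ∧ (((¬n) ∧ r) ⊕ (¬(r ∨ n))) = T ∧ T = T
¬((¬((n ↔ r) ∧ r)) ∧ (((¬n) ∧ r) ⊕ (¬(r ∨ n)))) = F

F


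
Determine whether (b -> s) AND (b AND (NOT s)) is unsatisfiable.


Truth table over {b, s}:
b | s | φ
---------
F | F | F
T | F | F
F | T | F
T | T | F
Every row is false.

Yes, it is a contradiction.


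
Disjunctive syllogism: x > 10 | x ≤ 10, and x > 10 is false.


Disjunctive syllogism: from (P ∨ Q) and ¬P, infer Q.
One disjunct, 'x > 10', is ruled out; the other must hold.

x ≤ 10


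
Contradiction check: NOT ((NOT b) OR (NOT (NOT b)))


Truth table over {b}:
b | φ
-----
F | F
T | F
Every row is false.

Yes, it is a contradiction.


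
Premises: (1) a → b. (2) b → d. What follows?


Hypothetical syllogism: from (P → Q) and (Q → R), infer (P → R).
Chain the two implications through the shared middle term 'b'.

a → d


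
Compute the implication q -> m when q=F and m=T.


Implication is false only when antecedent is true and consequent is false.
Substitute: q=F, m=T.
F -> T evaluates to T.

T


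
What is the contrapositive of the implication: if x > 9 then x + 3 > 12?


The contrapositive of (P → Q) is (¬Q → ¬P); it is logically equivalent to the original.
Here P = 'x > 9' and Q = 'x + 3 > 12'.

If not (x + 3 > 12), then not (x > 9).


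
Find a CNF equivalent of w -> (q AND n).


Step 1: Rewrite w → (q ∧ n) as ¬w ∨ (q ∧ n).
Step 2: Distribute ∨ over ∧.

((NOT w) OR q) AND ((NOT w) OR n)


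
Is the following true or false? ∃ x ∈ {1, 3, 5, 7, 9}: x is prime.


Evaluate the predicate on each element: 1:F, 3:T, 5:T, 7:T, 9:F.
Witness x = 3 satisfies the predicate.

T


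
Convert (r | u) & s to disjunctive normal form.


Step 1: Distribute ∧ over ∨: (r ∨ u) ∧ s = (r ∧ s) ∨ (u ∧ s).

(r & s) | (u & s)


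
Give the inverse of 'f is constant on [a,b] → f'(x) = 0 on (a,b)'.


The inverse of (P → Q) is (¬P → ¬Q). It is equivalent to the converse, not to the original.
Here P = 'f is constant on [a,b]' and Q = 'f'(x) = 0 on (a,b)'.

If not (f is constant on [a,b]), then not (f'(x) = 0 on (a,b)).


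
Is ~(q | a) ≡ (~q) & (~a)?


Compare truth tables:
a | q | φ | ψ
-------------
False | False | True | True
True | False | False | False
False | True | False | False
True | True | False | False
The columns φ and ψ agree on every row.

Yes, they are logically equivalent.


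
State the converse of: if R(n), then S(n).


The converse of (P → Q) is (Q → P). It is not in general equivalent to the original.
Here P = 'R(n)' and Q = 'S(n)'.

If S(n), then R(n).


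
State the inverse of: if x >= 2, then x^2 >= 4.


The inverse of (P → Q) is (¬P → ¬Q). It is equivalent to the converse, not to the original.
Here P = 'x >= 2' and Q = 'x^2 >= 4'.

If not (x >= 2), then not (x^2 >= 4).


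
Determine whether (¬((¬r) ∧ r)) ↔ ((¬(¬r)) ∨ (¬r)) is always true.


Build the truth table over {r}:
r | φ
-----
F | T
T | T
Every row evaluates to true.

Yes, it is a tautology.


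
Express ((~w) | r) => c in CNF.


Step 1: Rewrite as ¬((¬w) ∨ r) ∨ c = (¬(¬w) ∧ ¬r) ∨ c.
Step 2: Distribute ∨ over ∧.
Step 3: Eliminate any double negations (¬¬X = X).

(w | c) & ((~r) | c)


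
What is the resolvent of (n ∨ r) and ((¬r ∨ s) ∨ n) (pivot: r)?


The clauses contain complementary literals r and ¬r.
Resolution eliminates this pair and disjoins the remaining literals (merging duplicates).

(n ∨ s)


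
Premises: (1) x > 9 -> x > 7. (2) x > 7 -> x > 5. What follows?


Hypothetical syllogism: from (P → Q) and (Q → R), infer (P → R).
Chain the two implications through the shared middle term 'x > 7'.

x > 9 -> x > 5


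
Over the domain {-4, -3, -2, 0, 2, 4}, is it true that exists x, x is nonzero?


Evaluate the predicate on each element: -4:True, -3:True, -2:True, 0:False, 2:True, 4:True.
Witness x = -4 satisfies the predicate.

True


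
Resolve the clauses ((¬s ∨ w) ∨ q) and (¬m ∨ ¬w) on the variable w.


The clauses contain complementary literals w and ¬w.
Resolution eliminates this pair and disjoins the remaining literals (merging duplicates).

((¬s ∨ q) ∨ ¬m)


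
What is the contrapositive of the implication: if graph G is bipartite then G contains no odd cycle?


The contrapositive of (P → Q) is (¬Q → ¬P); it is logically equivalent to the original.
Here P = 'graph G is bipartite' and Q = 'G contains no odd cycle'.

If not (G contains no odd cycle), then not (graph G is bipartite).


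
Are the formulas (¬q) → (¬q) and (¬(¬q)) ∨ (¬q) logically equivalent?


Compare truth tables:
q | φ | ψ
---------
F | T | T
T | T | T
The columns φ and ψ agree on every row.

Yes, they are logically equivalent.


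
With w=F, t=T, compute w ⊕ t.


Substitute w=F, t=T:
w ⊕ t = F ⊕ T = T

T


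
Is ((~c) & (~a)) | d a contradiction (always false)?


Truth table over {a, c, d}:
a | c | d | φ
-------------
False | False | False | True
True | False | False | False
False | True | False | False
True | True | False | False
False | False | True | True
True | False | True | True
False | True | True | True
True | True | True | True
Satisfying assignment at row 1: a=False, c=False, d=False gives True.

No, it is not a contradiction.


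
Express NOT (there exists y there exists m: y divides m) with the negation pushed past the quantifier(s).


Negation flips each quantifier (∀↔∃) and negates the inner predicate.
¬(there exists y there exists m: φ) = for all y for all m: ¬φ.

for all y for all m: NOT(y divides m)


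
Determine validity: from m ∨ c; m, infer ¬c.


This is affirming a disjunct (fallacy). There exist truth assignments where the premises are all true but the conclusion is false.

Invalid.


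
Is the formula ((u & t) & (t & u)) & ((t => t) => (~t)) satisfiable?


Check all 4 assignments over {t, u}:
t | u | φ
---------
False | False | False
True | False | False
False | True | False
True | True | False
No assignment makes the formula true.

Unsatisfiable.


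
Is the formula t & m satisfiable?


Search for a satisfying assignment over {m, t}.
Try m=True, t=True: the formula evaluates to True.
A satisfying assignment exists.

Satisfiable.


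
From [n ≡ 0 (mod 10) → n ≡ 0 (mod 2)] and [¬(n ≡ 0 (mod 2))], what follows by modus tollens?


Modus tollens: from (P → Q) and ¬Q, infer ¬P.
Q = 'n ≡ 0 (mod 2)' is denied; since P → Q, P must also fail.

Not (n ≡ 0 (mod 10)).


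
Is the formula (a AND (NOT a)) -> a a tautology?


Build the truth table over {a}:
a | φ
-----
F | T
T | T
Every row evaluates to true.

Yes, it is a tautology.


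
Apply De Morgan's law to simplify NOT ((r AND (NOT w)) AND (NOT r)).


De Morgan: the negation of a conjunction is the disjunction of the negations.
Distribute NOT across AND, flipping it to OR, and negate each literal.

((NOT r) OR w) OR r


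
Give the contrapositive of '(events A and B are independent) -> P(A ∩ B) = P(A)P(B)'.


The contrapositive of (P → Q) is (¬Q → ¬P); it is logically equivalent to the original.
Here P = '(events A and B are independent)' and Q = 'P(A ∩ B) = P(A)P(B)'.

If not (P(A ∩ B) = P(A)P(B)), then not ((events A and B are independent)).


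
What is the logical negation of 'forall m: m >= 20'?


¬(forall x: φ) = exists x: ¬φ, and ¬(exists x: φ) = forall x: ¬φ.
Apply to the universal statement.

exists m: ~(m >= 20)


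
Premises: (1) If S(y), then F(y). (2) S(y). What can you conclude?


Modus ponens: from (P → Q) and P, infer Q.
P = 'S(y)' is asserted, and P → Q holds, so Q follows.

F(y).


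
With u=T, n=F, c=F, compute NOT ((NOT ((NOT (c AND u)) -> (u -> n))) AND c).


Substitute u=T, n=F, c=F:
c AND u = F AND T = F
NOT (c AND u) = T
u -> n = T -> F = F
(NOT (c AND u)) -> (u -> n) = T -> F = F
NOT ((NOT (c AND u)) -> (u -> n)) = T
(NOT ((NOT (c AND u)) -> (u -> n))) AND c = T AND F = F
NOT ((NOT ((NOT (c AND u)) -> (u -> n))) AND c) = T

T


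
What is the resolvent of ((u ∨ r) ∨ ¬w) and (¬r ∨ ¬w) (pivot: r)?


The clauses contain complementary literals r and ¬r.
Resolution eliminates this pair and disjoins the remaining literals (merging duplicates).

(¬w ∨ u)


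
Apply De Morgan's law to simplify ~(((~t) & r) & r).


De Morgan: the negation of a conjunction is the disjunction of the negations.
Distribute ~ across &, flipping it to |, and negate each literal.

(t | (~r)) | (~r)


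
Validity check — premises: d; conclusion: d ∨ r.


This matches the form of disjunction introduction: the conclusion follows in every model of the premises.

Valid.


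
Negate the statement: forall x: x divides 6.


¬(forall x: φ) = exists x: ¬φ, and ¬(exists x: φ) = forall x: ¬φ.
Apply to the universal statement.

exists x: ~(x divides 6)


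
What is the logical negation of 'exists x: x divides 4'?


¬(forall x: φ) = exists x: ¬φ, and ¬(exists x: φ) = forall x: ¬φ.
Apply to the existential statement.

forall x: ~(x divides 4)


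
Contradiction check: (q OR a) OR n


Truth table over {a, n, q}:
a | n | q | φ
-------------
F | F | F | F
T | F | F | T
F | T | F | T
T | T | F | T
F | F | T | T
T | F | T | T
F | T | T | T
T | T | T | T
Satisfying assignment at row 2: a=T, n=F, q=F gives T.

No, it is not a contradiction.


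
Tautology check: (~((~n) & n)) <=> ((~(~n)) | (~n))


Build the truth table over {n}:
n | φ
-----
False | True
True | True
Every row evaluates to true.

Yes, it is a tautology.


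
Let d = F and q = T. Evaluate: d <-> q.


Biconditional is true when both operands have the same truth value.
Substitute: d=F, q=T.
F <-> T evaluates to F.

F


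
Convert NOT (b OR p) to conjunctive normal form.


Step 1: Apply De Morgan: ¬(b ∨ p) = ¬b ∧ ¬p.

(NOT b) AND (NOT p)


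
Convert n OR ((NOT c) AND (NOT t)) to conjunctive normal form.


Step 1: Distribute ∨ over ∧: n ∨ ((¬c) ∧ (¬t)) = (n ∨ (¬c)) ∧ (n ∨ (¬t)).

(n OR (NOT c)) AND (n OR (NOT t))


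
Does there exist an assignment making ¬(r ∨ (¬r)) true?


Check all 2 assignments over {r}:
r | φ
-----
F | F
T | F
No assignment makes the formula true.

Unsatisfiable.


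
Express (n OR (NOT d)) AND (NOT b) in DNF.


Step 1: Distribute ∧ over ∨: (n ∨ (¬d)) ∧ (¬b) = (n ∧ (¬b)) ∨ ((¬d) ∧ (¬b)).

(n AND (NOT b)) OR ((NOT d) AND (NOT b))


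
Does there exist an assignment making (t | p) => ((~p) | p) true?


Search for a satisfying assignment over {p, t}.
Try p=False, t=False: the formula evaluates to True.
A satisfying assignment exists.

Satisfiable.


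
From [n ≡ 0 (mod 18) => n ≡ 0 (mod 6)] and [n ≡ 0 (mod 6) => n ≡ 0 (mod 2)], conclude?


Hypothetical syllogism: from (P → Q) and (Q → R), infer (P → R).
Chain the two implications through the shared middle term 'n ≡ 0 (mod 6)'.

n ≡ 0 (mod 18) => n ≡ 0 (mod 2)


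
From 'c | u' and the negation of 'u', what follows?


Disjunctive syllogism: from (P ∨ Q) and ¬P, infer Q.
One disjunct, 'u', is ruled out; the other must hold.

c


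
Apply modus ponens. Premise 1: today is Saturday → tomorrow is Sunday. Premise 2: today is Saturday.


Modus ponens: from (P → Q) and P, infer Q.
P = 'today is Saturday' is asserted, and P → Q holds, so Q follows.

tomorrow is Sunday.


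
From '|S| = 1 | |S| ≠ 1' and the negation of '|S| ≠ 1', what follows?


Disjunctive syllogism: from (P ∨ Q) and ¬P, infer Q.
One disjunct, '|S| ≠ 1', is ruled out; the other must hold.

|S| = 1


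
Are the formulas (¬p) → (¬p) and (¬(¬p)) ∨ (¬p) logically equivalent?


Compare truth tables:
p | φ | ψ
---------
F | T | T
T | T | T
The columns φ and ψ agree on every row.

Yes, they are logically equivalent.


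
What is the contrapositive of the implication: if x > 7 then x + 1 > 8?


The contrapositive of (P → Q) is (¬Q → ¬P); it is logically equivalent to the original.
Here P = 'x > 7' and Q = 'x + 1 > 8'.

If not (x + 1 > 8), then not (x > 7).


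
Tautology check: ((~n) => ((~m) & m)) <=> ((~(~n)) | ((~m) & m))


Build the truth table over {m, n}:
m | n | φ
---------
False | False | True
True | False | True
False | True | True
True | True | True
Every row evaluates to true.

Yes, it is a tautology.


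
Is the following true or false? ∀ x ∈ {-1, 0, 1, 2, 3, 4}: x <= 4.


Evaluate the predicate on each element: -1:T, 0:T, 1:T, 2:T, 3:T, 4:T.
Every element satisfies the predicate.

T


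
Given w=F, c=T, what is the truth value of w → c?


Implication is false only when antecedent is true and consequent is false.
Substitute: w=F, c=T.
F → T evaluates to T.

T


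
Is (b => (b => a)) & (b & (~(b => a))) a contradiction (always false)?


Truth table over {a, b}:
a | b | φ
---------
False | False | False
True | False | False
False | True | False
True | True | False
Every row is false.

Yes, it is a contradiction.


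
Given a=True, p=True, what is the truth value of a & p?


Conjunction is true only when both operands are true.
Substitute: a=True, p=True.
True & True evaluates to True.

True


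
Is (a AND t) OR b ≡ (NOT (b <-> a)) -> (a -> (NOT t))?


Compare truth tables:
a | b | t | φ | ψ
-----------------
F | F | F | F | T
T | F | F | F | T
F | T | F | T | T
T | T | F | T | T
F | F | T | F | T
T | F | T | T | F
F | T | T | T | T
T | T | T | T | T
They differ at row 1 (a=F, b=F, t=F): φ=F but ψ=T.

No, they are not logically equivalent.


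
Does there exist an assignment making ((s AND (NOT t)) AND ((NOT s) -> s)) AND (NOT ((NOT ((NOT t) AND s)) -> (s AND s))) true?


Check all 4 assignments over {s, t}:
s | t | φ
---------
F | F | F
T | F | F
F | T | F
T | T | F
No assignment makes the formula true.

Unsatisfiable.


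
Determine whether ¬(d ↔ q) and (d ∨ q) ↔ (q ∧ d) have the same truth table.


Compare truth tables:
d | q | φ | ψ
-------------
F | F | F | T
T | F | T | F
F | T | T | F
T | T | F | T
They differ at row 1 (d=F, q=F): φ=F but ψ=T.

No, they are not logically equivalent.


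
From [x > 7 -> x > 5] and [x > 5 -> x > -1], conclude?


Hypothetical syllogism: from (P → Q) and (Q → R), infer (P → R).
Chain the two implications through the shared middle term 'x > 5'.

x > 7 -> x > -1


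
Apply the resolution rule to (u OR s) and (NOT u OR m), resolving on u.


The clauses contain complementary literals u and NOTu.
Resolution eliminates this pair and disjoins the remaining literals (merging duplicates).

(s OR m)


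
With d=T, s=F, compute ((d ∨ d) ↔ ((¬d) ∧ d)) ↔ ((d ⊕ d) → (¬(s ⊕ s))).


Substitute d=T, s=F:
d ∨ d = T ∨ T = T
¬d = F
(¬d) ∧ d = F ∧ T = F
(d ∨ d) ↔ ((¬d) ∧ d) = T ↔ F = F
d ⊕ d = T ⊕ T = F
s ⊕ s = F ⊕ F = F
¬(s ⊕ s) = T
(d ⊕ d) → (¬(s ⊕ s)) = F → T = T
((d ∨ d) ↔ ((¬d) ∧ d)) ↔ ((d ⊕ d) → (¬(s ⊕ s))) = F ↔ T = F

F


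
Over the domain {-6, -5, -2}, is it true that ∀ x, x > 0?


Evaluate the predicate on each element: -6:F, -5:F, -2:F.
Counterexample x = -6 fails the predicate.

F


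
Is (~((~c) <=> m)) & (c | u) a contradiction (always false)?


Truth table over {c, m, u}:
c | m | u | φ
-------------
False | False | False | False
True | False | False | False
False | True | False | False
True | True | False | True
False | False | True | True
True | False | True | False
False | True | True | False
True | True | True | True
Satisfying assignment at row 4: c=True, m=True, u=False gives True.

No, it is not a contradiction.


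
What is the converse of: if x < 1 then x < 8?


The converse of (P → Q) is (Q → P). It is not in general equivalent to the original.
Here P = 'x < 1' and Q = 'x < 8'.

If x < 8, then x < 1.


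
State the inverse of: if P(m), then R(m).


The inverse of (P → Q) is (¬P → ¬Q). It is equivalent to the converse, not to the original.
Here P = 'P(m)' and Q = 'R(m)'.

If not (P(m)), then not (R(m)).


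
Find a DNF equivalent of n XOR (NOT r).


Step 1: n ⊕ (¬r) is true exactly when they disagree: (n ∧ ¬(¬r)) ∨ (¬n ∧ (¬r)).
Step 2: Eliminate any double negations (¬¬X = X).

(n AND r) OR ((NOT n) AND (NOT r))


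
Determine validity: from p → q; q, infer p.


This is affirming the consequent (fallacy). There exist truth assignments where the premises are all true but the conclusion is false.

Invalid.


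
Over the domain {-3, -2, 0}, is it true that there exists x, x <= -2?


Evaluate the predicate on each element: -3:T, -2:T, 0:F.
Witness x = -3 satisfies the predicate.

T


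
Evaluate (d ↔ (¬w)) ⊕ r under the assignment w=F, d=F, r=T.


Substitute w=F, d=F, r=T:
¬w = T
d ↔ (¬w) = F ↔ T = F
(d ↔ (¬w)) ⊕ r = F ⊕ T = T

T


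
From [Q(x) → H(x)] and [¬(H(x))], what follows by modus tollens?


Modus tollens: from (P → Q) and ¬Q, infer ¬P.
Q = 'H(x)' is denied; since P → Q, P must also fail.

Not (Q(x)).


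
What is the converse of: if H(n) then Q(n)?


The converse of (P → Q) is (Q → P). It is not in general equivalent to the original.
Here P = 'H(n)' and Q = 'Q(n)'.

If Q(n), then H(n).


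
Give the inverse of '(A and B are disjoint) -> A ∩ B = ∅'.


The inverse of (P → Q) is (¬P → ¬Q). It is equivalent to the converse, not to the original.
Here P = '(A and B are disjoint)' and Q = 'A ∩ B = ∅'.

If not ((A and B are disjoint)), then not (A ∩ B = ∅).


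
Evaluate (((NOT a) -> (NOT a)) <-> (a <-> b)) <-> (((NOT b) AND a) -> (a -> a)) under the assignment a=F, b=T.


Substitute a=F, b=T:
NOT a = T
NOT a = T
(NOT a) -> (NOT a) = T -> T = T
a <-> b = F <-> T = F
((NOT a) -> (NOT a)) <-> (a <-> b) = T <-> F = F
NOT b = F
(NOT b) AND a = F AND F = F
a -> a = F -> F = T
((NOT b) AND a) -> (a -> a) = F -> T = T
(((NOT a) -> (NOT a)) <-> (a <-> b)) <-> (((NOT b) AND a) -> (a -> a)) = F <-> T = F

F


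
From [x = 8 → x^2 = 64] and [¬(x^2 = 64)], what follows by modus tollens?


Modus tollens: from (P → Q) and ¬Q, infer ¬P.
Q = 'x^2 = 64' is denied; since P → Q, P must also fail.

Not (x = 8).


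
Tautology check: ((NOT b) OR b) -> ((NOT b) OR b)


Build the truth table over {b}:
b | φ
-----
F | T
T | T
Every row evaluates to true.

Yes, it is a tautology.


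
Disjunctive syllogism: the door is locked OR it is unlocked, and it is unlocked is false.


Disjunctive syllogism: from (P ∨ Q) and ¬P, infer Q.
One disjunct, 'it is unlocked', is ruled out; the other must hold.

the door is locked


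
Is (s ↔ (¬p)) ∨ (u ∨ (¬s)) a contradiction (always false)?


Truth table over {p, s, u}:
p | s | u | φ
-------------
F | F | F | T
T | F | F | T
F | T | F | T
T | T | F | F
F | F | T | T
T | F | T | T
F | T | T | T
T | T | T | T
Satisfying assignment at row 1: p=F, s=F, u=F gives T.

No, it is not a contradiction.


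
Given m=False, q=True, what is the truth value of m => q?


Implication is false only when antecedent is true and consequent is false.
Substitute: m=False, q=True.
False => True evaluates to True.

True


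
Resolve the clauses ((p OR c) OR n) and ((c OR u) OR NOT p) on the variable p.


The clauses contain complementary literals p and NOTp.
Resolution eliminates this pair and disjoins the remaining literals (merging duplicates).

((c OR n) OR u)


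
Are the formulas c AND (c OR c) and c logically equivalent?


Compare truth tables:
c | φ | ψ
---------
F | F | F
T | T | T
The columns φ and ψ agree on every row.

Yes, they are logically equivalent.


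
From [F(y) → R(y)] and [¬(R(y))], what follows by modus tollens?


Modus tollens: from (P → Q) and ¬Q, infer ¬P.
Q = 'R(y)' is denied; since P → Q, P must also fail.

Not (F(y)).


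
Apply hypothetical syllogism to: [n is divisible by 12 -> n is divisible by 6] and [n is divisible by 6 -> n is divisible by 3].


Hypothetical syllogism: from (P → Q) and (Q → R), infer (P → R).
Chain the two implications through the shared middle term 'n is divisible by 6'.

n is divisible by 12 -> n is divisible by 3


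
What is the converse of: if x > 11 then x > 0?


The converse of (P → Q) is (Q → P). It is not in general equivalent to the original.
Here P = 'x > 11' and Q = 'x > 0'.

If x > 0, then x > 11.


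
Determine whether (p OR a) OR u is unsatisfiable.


Truth table over {a, p, u}:
a | p | u | φ
-------------
F | F | F | F
T | F | F | T
F | T | F | T
T | T | F | T
F | F | T | T
T | F | T | T
F | T | T | T
T | T | T | T
Satisfying assignment at row 2: a=T, p=F, u=F gives T.

No, it is not a contradiction.


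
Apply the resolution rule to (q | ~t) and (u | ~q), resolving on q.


The clauses contain complementary literals q and ~q.
Resolution eliminates this pair and disjoins the remaining literals (merging duplicates).

(~t | u)


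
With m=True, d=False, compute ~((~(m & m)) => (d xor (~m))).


Substitute m=True, d=False:
m & m = True & True = True
~(m & m) = False
~m = False
d xor (~m) = False xor False = False
(~(m & m)) => (d xor (~m)) = False => False = True
~((~(m & m)) => (d xor (~m))) = False

False


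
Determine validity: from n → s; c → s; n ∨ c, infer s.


This matches the form of proof by cases: the conclusion follows in every model of the premises.

Valid.


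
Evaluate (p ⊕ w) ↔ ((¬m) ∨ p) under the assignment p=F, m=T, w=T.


Substitute p=F, m=T, w=T:
p ⊕ w = F ⊕ T = T
¬m = F
(¬m) ∨ p = F ∨ F = F
(p ⊕ w) ↔ ((¬m) ∨ p) = T ↔ F = F

F


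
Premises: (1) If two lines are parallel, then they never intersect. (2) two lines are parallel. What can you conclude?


Modus ponens: from (P → Q) and P, infer Q.
P = 'two lines are parallel' is asserted, and P → Q holds, so Q follows.

they never intersect.


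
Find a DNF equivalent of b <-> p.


Step 1: b ↔ p is true exactly when both agree: (b ∧ p) ∨ (¬b ∧ ¬p).

(b AND p) OR ((NOT b) AND (NOT p))


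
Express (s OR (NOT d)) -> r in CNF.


Step 1: Rewrite as ¬(s ∨ (¬d)) ∨ r = (¬s ∧ ¬(¬d)) ∨ r.
Step 2: Distribute ∨ over ∧.
Step 3: Eliminate any double negations (¬¬X = X).

((NOT s) OR r) AND (d OR r)


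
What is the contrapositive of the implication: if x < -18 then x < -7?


The contrapositive of (P → Q) is (¬Q → ¬P); it is logically equivalent to the original.
Here P = 'x < -18' and Q = 'x < -7'.

If not (x < -7), then not (x < -18).


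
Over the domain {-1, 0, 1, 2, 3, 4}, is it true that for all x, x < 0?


Evaluate the predicate on each element: -1:T, 0:F, 1:F, 2:F, 3:F, 4:F.
Counterexample x = 0 fails the predicate.

F


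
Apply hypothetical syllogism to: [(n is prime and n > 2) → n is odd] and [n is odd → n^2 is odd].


Hypothetical syllogism: from (P → Q) and (Q → R), infer (P → R).
Chain the two implications through the shared middle term 'n is odd'.

(n is prime and n > 2) → n^2 is odd


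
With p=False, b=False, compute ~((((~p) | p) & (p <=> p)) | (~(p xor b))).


Substitute p=False, b=False:
~p = True
(~p) | p = True | False = True
p <=> p = False <=> False = True
((~p) | p) & (p <=> p) = True & True = True
p xor b = False xor False = False
~(p xor b) = True
(((~p) | p) & (p <=> p)) | (~(p xor b)) = True | True = True
~((((~p) | p) & (p <=> p)) | (~(p xor b))) = False

False


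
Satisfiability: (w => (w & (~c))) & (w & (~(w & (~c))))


Check all 4 assignments over {c, w}:
c | w | φ
---------
False | False | False
True | False | False
False | True | False
True | True | False
No assignment makes the formula true.

Unsatisfiable.


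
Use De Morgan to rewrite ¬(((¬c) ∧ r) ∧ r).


De Morgan: the negation of a conjunction is the disjunction of the negations.
Distribute ¬ across ∧, flipping it to ∨, and negate each literal.

(c ∨ (¬r)) ∨ (¬r)


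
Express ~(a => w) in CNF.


Step 1: Rewrite a → w as ¬a ∨ w.
Step 2: Negate: ¬(¬a ∨ w) = a ∧ ¬w (De Morgan + double negation).

a & (~w)


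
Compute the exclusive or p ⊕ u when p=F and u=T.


Exclusive or is true when exactly one operand is true.
Substitute: p=F, u=T.
F ⊕ T evaluates to T.

T


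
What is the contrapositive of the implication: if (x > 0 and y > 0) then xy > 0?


The contrapositive of (P → Q) is (¬Q → ¬P); it is logically equivalent to the original.
Here P = '(x > 0 and y > 0)' and Q = 'xy > 0'.

If not (xy > 0), then not ((x > 0 and y > 0)).


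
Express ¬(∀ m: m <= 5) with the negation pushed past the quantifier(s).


¬(∀ x: φ) = ∃ x: ¬φ, and ¬(∃ x: φ) = ∀ x: ¬φ.
Apply to the universal statement.

∃ m: ¬(m <= 5)


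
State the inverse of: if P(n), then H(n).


The inverse of (P → Q) is (¬P → ¬Q). It is equivalent to the converse, not to the original.
Here P = 'P(n)' and Q = 'H(n)'.

If not (P(n)), then not (H(n)).


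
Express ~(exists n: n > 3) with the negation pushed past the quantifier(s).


¬(forall x: φ) = exists x: ¬φ, and ¬(exists x: φ) = forall x: ¬φ.
Apply to the existential statement.

forall n: ~(n > 3)


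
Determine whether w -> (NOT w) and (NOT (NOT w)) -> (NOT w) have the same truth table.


Compare truth tables:
w | φ | ψ
---------
F | T | T
T | F | F
The columns φ and ψ agree on every row.

Yes, they are logically equivalent.


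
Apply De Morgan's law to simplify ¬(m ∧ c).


De Morgan: the negation of a conjunction is the disjunction of the negations.
Distribute ¬ across ∧, flipping it to ∨, and negate each literal.

(¬m) ∨ (¬c)


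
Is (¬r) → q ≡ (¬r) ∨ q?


Compare truth tables:
q | r | φ | ψ
-------------
F | F | F | T
T | F | T | T
F | T | T | F
T | T | T | T
They differ at row 1 (q=F, r=F): φ=F but ψ=T.

No, they are not logically equivalent.


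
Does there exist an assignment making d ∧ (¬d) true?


Check all 2 assignments over {d}:
d | φ
-----
F | F
T | F
No assignment makes the formula true.

Unsatisfiable.


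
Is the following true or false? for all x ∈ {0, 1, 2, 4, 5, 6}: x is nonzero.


Evaluate the predicate on each element: 0:F, 1:T, 2:T, 4:T, 5:T, 6:T.
Counterexample x = 0 fails the predicate.

F


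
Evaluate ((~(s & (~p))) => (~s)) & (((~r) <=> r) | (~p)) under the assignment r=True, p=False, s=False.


Substitute r=True, p=False, s=False:
~p = True
s & (~p) = False & True = False
~(s & (~p)) = True
~s = True
(~(s & (~p))) => (~s) = True => True = True
~r = False
(~r) <=> r = False <=> True = False
~p = True
((~r) <=> r) | (~p) = False | True = True
((~(s & (~p))) => (~s)) & (((~r) <=> r) | (~p)) = True & True = True

True


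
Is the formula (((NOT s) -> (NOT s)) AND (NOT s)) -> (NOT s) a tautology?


Build the truth table over {s}:
s | φ
-----
F | T
T | T
Every row evaluates to true.

Yes, it is a tautology.


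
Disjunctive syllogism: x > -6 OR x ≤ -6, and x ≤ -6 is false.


Disjunctive syllogism: from (P ∨ Q) and ¬P, infer Q.
One disjunct, 'x ≤ -6', is ruled out; the other must hold.

x > -6


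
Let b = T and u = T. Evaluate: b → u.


Implication is false only when antecedent is true and consequent is false.
Substitute: b=T, u=T.
T → T evaluates to T.

T


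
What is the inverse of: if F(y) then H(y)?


The inverse of (P → Q) is (¬P → ¬Q). It is equivalent to the converse, not to the original.
Here P = 'F(y)' and Q = 'H(y)'.

If not (F(y)), then not (H(y)).


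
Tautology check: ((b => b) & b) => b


Build the truth table over {b}:
b | φ
-----
False | True
True | True
Every row evaluates to true.

Yes, it is a tautology.


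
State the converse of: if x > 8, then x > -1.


The converse of (P → Q) is (Q → P). It is not in general equivalent to the original.
Here P = 'x > 8' and Q = 'x > -1'.

If x > -1, then x > 8.


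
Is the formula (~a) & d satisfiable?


Search for a satisfying assignment over {a, d}.
Try a=False, d=True: the formula evaluates to True.
A satisfying assignment exists.

Satisfiable.


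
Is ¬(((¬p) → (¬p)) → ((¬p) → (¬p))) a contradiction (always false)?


Truth table over {p}:
p | φ
-----
F | F
T | F
Every row is false.

Yes, it is a contradiction.


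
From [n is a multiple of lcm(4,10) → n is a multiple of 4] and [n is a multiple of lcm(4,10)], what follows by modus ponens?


Modus ponens: from (P → Q) and P, infer Q.
P = 'n is a multiple of lcm(4,10)' is asserted, and P → Q holds, so Q follows.

n is a multiple of 4.


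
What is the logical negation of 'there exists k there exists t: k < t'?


Negation flips each quantifier (∀↔∃) and negates the inner predicate.
¬(there exists k there exists t: φ) = for all k for all t: ¬φ.

for all k for all t: NOT(k < t)
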